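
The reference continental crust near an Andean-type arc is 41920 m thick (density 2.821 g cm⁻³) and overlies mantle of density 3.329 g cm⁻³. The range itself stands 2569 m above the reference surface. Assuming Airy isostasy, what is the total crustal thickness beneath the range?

Root depth r = h ρ_c / (ρ_m − ρ_c) = 2569 m × 2.821 / 0.508 = 14270 m.
Total thickness = T + h + r = 41920 m + 2569 m + 14270 m = 58800 m.

58800 m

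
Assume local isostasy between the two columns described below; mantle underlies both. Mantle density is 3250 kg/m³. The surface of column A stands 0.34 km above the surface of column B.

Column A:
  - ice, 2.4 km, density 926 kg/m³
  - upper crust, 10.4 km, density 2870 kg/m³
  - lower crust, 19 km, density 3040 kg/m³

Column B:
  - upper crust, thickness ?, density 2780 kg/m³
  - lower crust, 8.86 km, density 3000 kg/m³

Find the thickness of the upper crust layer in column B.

21.7 km

Take the compensation level at the base of the deeper column (depth z_c below the surface of column A) and equate Σ ρ_i t_i down to z_c; mantle fills any gap and the z_c terms cancel.
Column A: 2.4×926 + 10.4×2870 + 19×3040 + (z_c − 31.8)×3250
Column B: 0.34×0 + x×2780 + 8.86×3000 + (z_c − 0.34 − 8.86 − x)×3250
The z_c×3250 term appears on both sides and cancels. Collect the known terms of each column as K = Σ(ρt)_known − 3250 × (depth of known layers): K_A = 89830.4 − 3250×31.8 = −13519.6; K_B = 26580 − 3250×(0.34 + 8.86) = −3320.
Balance: K_A = K_B − x×(3250 − 2780), so x = (K_B − K_A)/(3250 − 2780) = 10199.6/470 = 21.7 km.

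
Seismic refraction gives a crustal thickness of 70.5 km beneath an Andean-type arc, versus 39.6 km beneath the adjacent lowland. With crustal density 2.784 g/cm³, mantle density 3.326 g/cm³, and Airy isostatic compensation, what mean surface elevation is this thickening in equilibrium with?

Excess crust Δ = 70.5 km − 39.6 km = 30.9 km, split between elevation h and root r with h + r = Δ.
Airy balance ρ_c h = (ρ_m − ρ_c) r gives r = h ρ_c/(ρ_m − ρ_c), so h (1 + ρ_c/(ρ_m − ρ_c)) = Δ, i.e. h = Δ (ρ_m − ρ_c)/ρ_m.
h = 30.9 km × 0.542/3.326 = 5.04 km.

5.04 km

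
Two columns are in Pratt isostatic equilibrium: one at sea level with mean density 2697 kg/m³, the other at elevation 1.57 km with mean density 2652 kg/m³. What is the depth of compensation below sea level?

92.5 km

ρ_ref D = ρ (D + h) → D (ρ_ref − ρ) = ρ h.
D = ρ h/(ρ_ref − ρ) = 2652 × 1.57 km/(2697 − 2652) = 92.5 km.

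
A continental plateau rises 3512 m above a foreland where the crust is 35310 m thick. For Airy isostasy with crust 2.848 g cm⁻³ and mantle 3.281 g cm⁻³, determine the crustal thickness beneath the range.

Root depth r = h ρ_c / (ρ_m − ρ_c) = 3512 m × 2.848 / 0.433 = 23100 m.
Total thickness = T + h + r = 35310 m + 3512 m + 23100 m = 61900 m.

61900 m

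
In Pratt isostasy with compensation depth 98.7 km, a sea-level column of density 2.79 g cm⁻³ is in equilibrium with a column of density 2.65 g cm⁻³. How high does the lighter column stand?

ρ_ref D = ρ (D + h) → h = D (ρ_ref − ρ)/ρ.
h = 98.7 km × (2.79 − 2.65)/2.65 = 5.21 km.

5.21 km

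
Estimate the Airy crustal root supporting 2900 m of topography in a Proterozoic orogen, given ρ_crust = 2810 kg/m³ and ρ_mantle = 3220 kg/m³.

For local isostatic compensation: the weight of the topography is balanced by the buoyancy of the root, ρ_c h = (ρ_m − ρ_c) r.
r = h · ρ_c / (ρ_m − ρ_c) = 2900 m × 2810 / (3220 − 2810) = 19900 m.

19900 m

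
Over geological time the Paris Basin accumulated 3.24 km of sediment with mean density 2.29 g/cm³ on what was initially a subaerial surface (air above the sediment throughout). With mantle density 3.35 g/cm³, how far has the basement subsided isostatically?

2.21 km

Subaerial load: s = t ρ_sed / ρ_m = 3.24 km × 2.29/3.35 = 2.21 km.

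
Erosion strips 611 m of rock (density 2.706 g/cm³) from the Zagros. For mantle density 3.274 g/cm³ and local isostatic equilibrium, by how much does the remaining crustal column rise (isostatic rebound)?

Unloading: uplift u = e ρ_c/ρ_m = 611 m × 2.706/3.274 = 505 m.

505 m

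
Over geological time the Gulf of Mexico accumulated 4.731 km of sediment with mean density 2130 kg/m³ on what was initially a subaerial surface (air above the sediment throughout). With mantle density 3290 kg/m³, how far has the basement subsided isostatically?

Subaerial load: s = t ρ_sed / ρ_m = 4.731 km × 2130/3290 = 3.06 km.

3.06 km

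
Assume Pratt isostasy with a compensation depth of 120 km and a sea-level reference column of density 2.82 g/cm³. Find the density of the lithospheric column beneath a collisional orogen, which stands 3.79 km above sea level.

Pratt balance: ρ_ref D = ρ (D + h).
ρ = ρ_ref D/(D + h) = 2.82 × 120 km/(120 km + 3.79 km) = 2.73 g/cm³.

2.73 g/cm³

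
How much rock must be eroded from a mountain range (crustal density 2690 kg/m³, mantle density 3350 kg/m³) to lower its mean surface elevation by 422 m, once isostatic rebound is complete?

2140 m

Net drop Δ = e − u = e − e ρ_c/ρ_m = e (ρ_m − ρ_c)/ρ_m.
e = Δ ρ_m/(ρ_m − ρ_c) = 422 m × 3350/660 = 2140 m.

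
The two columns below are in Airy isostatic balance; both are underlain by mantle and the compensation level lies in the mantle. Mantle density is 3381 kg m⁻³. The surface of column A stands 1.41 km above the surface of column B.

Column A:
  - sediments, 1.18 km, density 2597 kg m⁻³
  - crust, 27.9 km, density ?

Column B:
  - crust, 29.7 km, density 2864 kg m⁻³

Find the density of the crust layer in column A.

Take the compensation level at the base of the deeper column (depth z_c below the surface of column A) and equate Σ ρ_i t_i down to z_c; mantle fills any gap and the z_c terms cancel.
Column A: 1.18×2597 + 27.9×ρ + (z_c − 29.08)×3381
Column B: 1.41×0 + 29.7×2864 + (z_c − 1.41 − 29.7)×3381
The z_c×3381 term appears on both sides and cancels. Collect the known terms of each column as K = Σ(ρt)_known − 3381 × (depth of known layers): K_A = 3064.46 − 3381×29.08 = −95255.02; K_B = 85060.8 − 3381×(1.41 + 29.7) = −20122.11.
Balance: K_A + 27.9×ρ = K_B, so ρ = (K_B − K_A)/27.9 = 75132.9/27.9 = 2690 kg m⁻³.

2690 kg m⁻³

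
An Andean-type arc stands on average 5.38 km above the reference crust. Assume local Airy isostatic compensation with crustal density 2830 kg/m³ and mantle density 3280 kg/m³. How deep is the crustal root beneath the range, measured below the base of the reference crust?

Balancing pressure at the compensation depth: the weight of the topography is balanced by the buoyancy of the root, ρ_c h = (ρ_m − ρ_c) r.
r = h · ρ_c / (ρ_m − ρ_c) = 5.38 km × 2830 / (3280 − 2830) = 33.8 km.

33.8 km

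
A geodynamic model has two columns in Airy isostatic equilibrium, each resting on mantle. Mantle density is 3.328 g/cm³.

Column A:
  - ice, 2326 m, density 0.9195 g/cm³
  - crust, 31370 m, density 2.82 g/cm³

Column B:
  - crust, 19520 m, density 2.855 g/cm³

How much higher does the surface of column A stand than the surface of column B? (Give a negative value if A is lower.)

3700 m

For any compensation level in the mantle, the mantle terms cancel and isostasy reduces to e = (Σt_A − Σt_B) − (Σ(ρt)_A − Σ(ρt)_B) / ρ_m.
Σt_A = 33696 m; Σt_B = 19520 m; Σ(ρt)_A = 90602.157; Σ(ρt)_B = 55729.6 (in m·g/cm³).
e = (33696 − 19520) − (90602.157 − 55729.6) / 3.328 = 3700 m.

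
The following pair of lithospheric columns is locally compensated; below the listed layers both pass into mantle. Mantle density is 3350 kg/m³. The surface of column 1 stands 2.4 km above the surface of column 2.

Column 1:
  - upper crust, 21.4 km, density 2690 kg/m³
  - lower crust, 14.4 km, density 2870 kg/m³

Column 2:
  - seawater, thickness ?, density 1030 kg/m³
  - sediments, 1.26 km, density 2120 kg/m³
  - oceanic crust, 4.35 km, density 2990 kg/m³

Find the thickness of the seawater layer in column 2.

Take the compensation level at the base of the deeper column (depth z_c below the surface of column 1) and equate Σ ρ_i t_i down to z_c; mantle fills any gap and the z_c terms cancel.
Column 1: 21.4×2690 + 14.4×2870 + (z_c − 35.8)×3350
Column 2: 2.4×0 + x×1030 + 1.26×2120 + 4.35×2990 + (z_c − 2.4 − 5.61 − x)×3350
The z_c×3350 term appears on both sides and cancels. Collect the known terms of each column as K = Σ(ρt)_known − 3350 × (depth of known layers): K_1 = 98894 − 3350×35.8 = −21036; K_2 = 15677.7 − 3350×(2.4 + 5.61) = −11155.8.
Balance: K_1 = K_2 − x×(3350 − 1030), so x = (K_2 − K_1)/(3350 − 1030) = 9880.2/2320 = 4.26 km.

4.26 km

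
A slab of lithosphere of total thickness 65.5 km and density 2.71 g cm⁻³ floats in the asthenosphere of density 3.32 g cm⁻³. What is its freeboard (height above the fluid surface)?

12 km

Floating equilibrium: submerged depth d = t ρ_obj/ρ_fluid = 65.5 km × 2.71/3.32 = 53.47 km.
Freeboard = t − d = 65.5 km − 53.47 km = 12 km.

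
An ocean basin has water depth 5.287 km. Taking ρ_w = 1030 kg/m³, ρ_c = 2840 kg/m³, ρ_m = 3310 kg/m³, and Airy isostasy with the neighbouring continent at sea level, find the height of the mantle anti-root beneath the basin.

20.4 km

Equating mass per unit area of the two columns: replacing crust with seawater at the top is compensated by replacing crust with mantle at the base: d (ρ_c − ρ_w) = a (ρ_m − ρ_c).
a = d (ρ_c − ρ_w)/(ρ_m − ρ_c) = 5.287 km × 1810/470 = 20.4 km.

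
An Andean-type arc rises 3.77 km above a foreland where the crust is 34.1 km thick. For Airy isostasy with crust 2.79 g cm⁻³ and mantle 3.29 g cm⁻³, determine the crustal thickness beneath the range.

58.9 km

Root depth r = h ρ_c / (ρ_m − ρ_c) = 3.77 km × 2.79 / 0.5 = 21.04 km.
Total thickness = T + h + r = 34.1 km + 3.77 km + 21.04 km = 58.9 km.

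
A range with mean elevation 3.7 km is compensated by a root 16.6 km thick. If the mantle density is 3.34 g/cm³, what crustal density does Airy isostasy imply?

2.73 g/cm³

ρ_c h = (ρ_m − ρ_c) r → ρ_c (h + r) = ρ_m r → ρ_c = ρ_m r / (h + r).
ρ_c = 3.34 × 16.6 km / (3.7 km + 16.6 km) = 2.73 g/cm³.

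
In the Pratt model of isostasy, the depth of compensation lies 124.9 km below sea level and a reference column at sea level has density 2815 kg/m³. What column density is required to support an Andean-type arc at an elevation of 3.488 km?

2740 kg/m³

Pratt balance: ρ_ref D = ρ (D + h).
ρ = ρ_ref D/(D + h) = 2815 × 124.9 km/(124.9 km + 3.488 km) = 2740 kg/m³.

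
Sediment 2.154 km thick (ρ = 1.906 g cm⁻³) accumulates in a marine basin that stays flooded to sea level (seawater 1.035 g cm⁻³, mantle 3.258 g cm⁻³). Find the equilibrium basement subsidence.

0.844 km

Submarine loading: the sediment displaces seawater, and the subsidence is in turn flooded, so s (ρ_m − ρ_w) = t (ρ_sed − ρ_w).
s = 2.154 km × (1.906 − 1.035) / (3.258 − 1.035) = 0.844 km.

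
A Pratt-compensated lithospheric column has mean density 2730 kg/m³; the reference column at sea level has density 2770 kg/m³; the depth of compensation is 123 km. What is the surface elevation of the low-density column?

1.8 km

ρ_ref D = ρ (D + h) → h = D (ρ_ref − ρ)/ρ.
h = 123 km × (2770 − 2730)/2730 = 1.8 km.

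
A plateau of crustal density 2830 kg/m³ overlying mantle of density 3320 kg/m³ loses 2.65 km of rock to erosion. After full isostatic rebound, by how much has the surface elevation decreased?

0.391 km

Rebound u = e ρ_c/ρ_m = 2.65 km × 2830/3320 = 2.259 km.
Net surface drop = e − u = 2.65 km − 2.259 km = e (ρ_m − ρ_c)/ρ_m = 0.391 km.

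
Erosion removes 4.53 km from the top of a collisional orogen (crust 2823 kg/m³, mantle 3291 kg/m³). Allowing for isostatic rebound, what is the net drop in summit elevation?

0.644 km

Rebound u = e ρ_c/ρ_m = 4.53 km × 2823/3291 = 3.886 km.
Net surface drop = e − u = 4.53 km − 3.886 km = e (ρ_m − ρ_c)/ρ_m = 0.644 km.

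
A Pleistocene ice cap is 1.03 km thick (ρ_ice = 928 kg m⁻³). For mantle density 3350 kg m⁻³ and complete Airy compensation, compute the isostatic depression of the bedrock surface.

0.285 km

Isostatic balance requires: the ice load ρ_ice t is balanced by mantle displaced below, ρ_m s.
s = t ρ_ice / ρ_m = 1.03 km × 928/3350 = 0.285 km.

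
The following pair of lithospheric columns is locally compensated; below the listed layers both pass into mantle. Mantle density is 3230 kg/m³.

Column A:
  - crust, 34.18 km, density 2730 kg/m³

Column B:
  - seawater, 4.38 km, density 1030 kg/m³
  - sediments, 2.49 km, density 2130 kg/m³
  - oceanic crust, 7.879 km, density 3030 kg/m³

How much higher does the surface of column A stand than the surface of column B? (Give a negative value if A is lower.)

For any compensation level in the mantle, the mantle terms cancel and isostasy reduces to e = (Σt_A − Σt_B) − (Σ(ρt)_A − Σ(ρt)_B) / ρ_m.
Σt_A = 34.18 km; Σt_B = 14.749 km; Σ(ρt)_A = 93311.4; Σ(ρt)_B = 33688.47 (in km·kg/m³).
e = (34.18 − 14.749) − (93311.4 − 33688.47) / 3230 = 0.972 km.

0.972 km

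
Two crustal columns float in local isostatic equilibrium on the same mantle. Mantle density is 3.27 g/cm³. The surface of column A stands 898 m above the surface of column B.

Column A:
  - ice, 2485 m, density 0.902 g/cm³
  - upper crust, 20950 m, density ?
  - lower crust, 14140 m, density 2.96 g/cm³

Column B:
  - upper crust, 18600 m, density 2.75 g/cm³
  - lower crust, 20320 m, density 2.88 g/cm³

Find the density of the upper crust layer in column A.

2.78 g/cm³

Take the compensation level at the base of the deeper column (depth z_c below the surface of column A) and equate Σ ρ_i t_i down to z_c; mantle fills any gap and the z_c terms cancel.
Column A: 2485×0.902 + 20950×ρ + 14140×2.96 + (z_c − 37575)×3.27
Column B: 898×0 + 18600×2.75 + 20320×2.88 + (z_c − 898 − 38920)×3.27
The z_c×3.27 term appears on both sides and cancels. Collect the known terms of each column as K = Σ(ρt)_known − 3.27 × (depth of known layers): K_A = 44095.87 − 3.27×37575 = −78774.38; K_B = 109671.6 − 3.27×(898 + 38920) = −20533.26.
Balance: K_A + 20950×ρ = K_B, so ρ = (K_B − K_A)/20950 = 58241.1/20950 = 2.78 g/cm³.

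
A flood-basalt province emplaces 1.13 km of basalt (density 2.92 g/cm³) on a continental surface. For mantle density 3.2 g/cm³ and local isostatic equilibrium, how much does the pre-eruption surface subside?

1.03 km

Subaerial loading: s = t ρ_load / ρ_m.
s = 1.13 km × 2.92/3.2 = 1.03 km.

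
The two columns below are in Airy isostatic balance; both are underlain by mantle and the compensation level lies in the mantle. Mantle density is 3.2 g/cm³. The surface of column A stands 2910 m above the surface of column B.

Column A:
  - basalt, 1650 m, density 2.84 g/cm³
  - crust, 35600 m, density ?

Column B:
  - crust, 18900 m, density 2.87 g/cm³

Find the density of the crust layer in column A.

Take the compensation level at the base of the deeper column (depth z_c below the surface of column A) and equate Σ ρ_i t_i down to z_c; mantle fills any gap and the z_c terms cancel.
Column A: 1650×2.84 + 35600×ρ + (z_c − 37250)×3.2
Column B: 2910×0 + 18900×2.87 + (z_c − 2910 − 18900)×3.2
The z_c×3.2 term appears on both sides and cancels. Collect the known terms of each column as K = Σ(ρt)_known − 3.2 × (depth of known layers): K_A = 4686 − 3.2×37250 = −114514; K_B = 54243 − 3.2×(2910 + 18900) = −15549.
Balance: K_A + 35600×ρ = K_B, so ρ = (K_B − K_A)/35600 = 98965/35600 = 2.78 g/cm³.

2.78 g/cm³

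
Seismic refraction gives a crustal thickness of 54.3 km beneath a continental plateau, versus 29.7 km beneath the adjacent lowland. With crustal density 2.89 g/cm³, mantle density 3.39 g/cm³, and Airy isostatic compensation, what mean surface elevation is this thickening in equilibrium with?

3.63 km

Excess crust Δ = 54.3 km − 29.7 km = 24.6 km, split between elevation h and root r with h + r = Δ.
Airy balance ρ_c h = (ρ_m − ρ_c) r gives r = h ρ_c/(ρ_m − ρ_c), so h (1 + ρ_c/(ρ_m − ρ_c)) = Δ, i.e. h = Δ (ρ_m − ρ_c)/ρ_m.
h = 24.6 km × 0.5/3.39 = 3.63 km.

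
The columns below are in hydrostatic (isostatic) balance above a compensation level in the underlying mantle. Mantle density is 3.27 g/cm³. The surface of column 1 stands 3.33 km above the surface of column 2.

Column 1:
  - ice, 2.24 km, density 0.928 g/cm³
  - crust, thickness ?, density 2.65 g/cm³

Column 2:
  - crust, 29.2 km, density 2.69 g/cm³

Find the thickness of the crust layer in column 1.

Take the compensation level at the base of the deeper column (depth z_c below the surface of column 1) and equate Σ ρ_i t_i down to z_c; mantle fills any gap and the z_c terms cancel.
Column 1: 2.24×0.928 + x×2.65 + (z_c − 2.24 − x)×3.27
Column 2: 3.33×0 + 29.2×2.69 + (z_c − 3.33 − 29.2)×3.27
The z_c×3.27 term appears on both sides and cancels. Collect the known terms of each column as K = Σ(ρt)_known − 3.27 × (depth of known layers): K_1 = 2.07872 − 3.27×2.24 = −5.24608; K_2 = 78.548 − 3.27×(3.33 + 29.2) = −27.8251.
Balance: K_1 − x×(3.27 − 2.65) = K_2, so x = (K_1 − K_2)/(3.27 − 2.65) = 22.579/0.62 = 36.4 km.

36.4 km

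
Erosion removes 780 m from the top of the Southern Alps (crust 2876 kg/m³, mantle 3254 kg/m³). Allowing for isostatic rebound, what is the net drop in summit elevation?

90.6 m

Rebound u = e ρ_c/ρ_m = 780 m × 2876/3254 = 689.4 m.
Net surface drop = e − u = 780 m − 689.4 m = e (ρ_m − ρ_c)/ρ_m = 90.6 m.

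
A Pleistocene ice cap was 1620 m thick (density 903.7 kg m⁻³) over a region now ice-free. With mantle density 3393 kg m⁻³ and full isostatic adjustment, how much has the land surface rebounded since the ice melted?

431 m

Removing the load lets mantle flow back in; uplift u satisfies ρ_ice t = ρ_m u.
u = t ρ_ice/ρ_m = 1620 m × 903.7/3393 = 431 m.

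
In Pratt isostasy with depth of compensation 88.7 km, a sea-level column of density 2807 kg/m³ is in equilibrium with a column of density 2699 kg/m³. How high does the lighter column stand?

3.55 km

ρ_ref D = ρ (D + h) → h = D (ρ_ref − ρ)/ρ.
h = 88.7 km × (2807 − 2699)/2699 = 3.55 km.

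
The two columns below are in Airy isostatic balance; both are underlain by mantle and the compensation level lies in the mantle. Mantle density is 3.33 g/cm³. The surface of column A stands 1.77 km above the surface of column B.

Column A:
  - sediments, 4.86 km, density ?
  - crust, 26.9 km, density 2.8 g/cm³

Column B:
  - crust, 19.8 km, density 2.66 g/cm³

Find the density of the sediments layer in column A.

Take the compensation level at the base of the deeper column (depth z_c below the surface of column A) and equate Σ ρ_i t_i down to z_c; mantle fills any gap and the z_c terms cancel.
Column A: 4.86×ρ + 26.9×2.8 + (z_c − 31.76)×3.33
Column B: 1.77×0 + 19.8×2.66 + (z_c − 1.77 − 19.8)×3.33
The z_c×3.33 term appears on both sides and cancels. Collect the known terms of each column as K = Σ(ρt)_known − 3.33 × (depth of known layers): K_A = 75.32 − 3.33×31.76 = −30.4408; K_B = 52.668 − 3.33×(1.77 + 19.8) = −19.1601.
Balance: K_A + 4.86×ρ = K_B, so ρ = (K_B − K_A)/4.86 = 11.2807/4.86 = 2.32 g/cm³.

2.32 g/cm³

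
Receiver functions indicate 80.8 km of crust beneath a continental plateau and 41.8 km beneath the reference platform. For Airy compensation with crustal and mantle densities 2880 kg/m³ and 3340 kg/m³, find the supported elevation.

Excess crust Δ = 80.8 km − 41.8 km = 39 km, split between elevation h and root r with h + r = Δ.
Airy balance ρ_c h = (ρ_m − ρ_c) r gives r = h ρ_c/(ρ_m − ρ_c), so h (1 + ρ_c/(ρ_m − ρ_c)) = Δ, i.e. h = Δ (ρ_m − ρ_c)/ρ_m.
h = 39 km × 460/3340 = 5.37 km.

5.37 km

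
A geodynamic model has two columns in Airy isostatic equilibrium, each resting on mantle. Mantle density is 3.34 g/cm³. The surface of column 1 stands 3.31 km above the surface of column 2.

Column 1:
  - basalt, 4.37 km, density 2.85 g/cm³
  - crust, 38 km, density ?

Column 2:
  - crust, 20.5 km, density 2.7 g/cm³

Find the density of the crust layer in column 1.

2.76 g/cm³

Take the compensation level at the base of the deeper column (depth z_c below the surface of column 1) and equate Σ ρ_i t_i down to z_c; mantle fills any gap and the z_c terms cancel.
Column 1: 4.37×2.85 + 38×ρ + (z_c − 42.37)×3.34
Column 2: 3.31×0 + 20.5×2.7 + (z_c − 3.31 − 20.5)×3.34
The z_c×3.34 term appears on both sides and cancels. Collect the known terms of each column as K = Σ(ρt)_known − 3.34 × (depth of known layers): K_1 = 12.4545 − 3.34×42.37 = −129.0613; K_2 = 55.35 − 3.34×(3.31 + 20.5) = −24.1754.
Balance: K_1 + 38×ρ = K_2, so ρ = (K_2 − K_1)/38 = 104.886/38 = 2.76 g/cm³.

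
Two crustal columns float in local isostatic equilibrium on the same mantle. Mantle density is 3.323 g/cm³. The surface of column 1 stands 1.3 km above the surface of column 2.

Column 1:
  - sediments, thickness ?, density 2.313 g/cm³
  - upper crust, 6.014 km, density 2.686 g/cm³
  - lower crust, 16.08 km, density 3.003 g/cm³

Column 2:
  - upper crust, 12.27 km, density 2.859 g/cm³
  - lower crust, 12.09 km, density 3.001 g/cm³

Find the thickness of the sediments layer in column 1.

4.88 km

Take the compensation level at the base of the deeper column (depth z_c below the surface of column 1) and equate Σ ρ_i t_i down to z_c; mantle fills any gap and the z_c terms cancel.
Column 1: x×2.313 + 6.014×2.686 + 16.08×3.003 + (z_c − 22.094 − x)×3.323
Column 2: 1.3×0 + 12.27×2.859 + 12.09×3.001 + (z_c − 1.3 − 24.36)×3.323
The z_c×3.323 term appears on both sides and cancels. Collect the known terms of each column as K = Σ(ρt)_known − 3.323 × (depth of known layers): K_1 = 64.441844 − 3.323×22.094 = −8.976518; K_2 = 71.36202 − 3.323×(1.3 + 24.36) = −13.90616.
Balance: K_1 − x×(3.323 − 2.313) = K_2, so x = (K_1 − K_2)/(3.323 − 2.313) = 4.92964/1.01 = 4.88 km.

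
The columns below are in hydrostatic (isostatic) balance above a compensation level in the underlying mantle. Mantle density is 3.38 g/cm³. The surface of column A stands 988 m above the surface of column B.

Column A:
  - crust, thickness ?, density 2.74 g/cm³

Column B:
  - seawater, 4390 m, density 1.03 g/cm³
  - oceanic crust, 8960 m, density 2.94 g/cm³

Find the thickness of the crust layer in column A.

Take the compensation level at the base of the deeper column (depth z_c below the surface of column A) and equate Σ ρ_i t_i down to z_c; mantle fills any gap and the z_c terms cancel.
Column A: x×2.74 + (z_c − 0 − x)×3.38
Column B: 988×0 + 4390×1.03 + 8960×2.94 + (z_c − 988 − 13350)×3.38
The z_c×3.38 term appears on both sides and cancels. Collect the known terms of each column as K = Σ(ρt)_known − 3.38 × (depth of known layers): K_A = 0 − 3.38×0 = 0; K_B = 30864.1 − 3.38×(988 + 13350) = −17598.34.
Balance: K_A − x×(3.38 − 2.74) = K_B, so x = (K_A − K_B)/(3.38 − 2.74) = 17598.3/0.64 = 27500 m.

27500 m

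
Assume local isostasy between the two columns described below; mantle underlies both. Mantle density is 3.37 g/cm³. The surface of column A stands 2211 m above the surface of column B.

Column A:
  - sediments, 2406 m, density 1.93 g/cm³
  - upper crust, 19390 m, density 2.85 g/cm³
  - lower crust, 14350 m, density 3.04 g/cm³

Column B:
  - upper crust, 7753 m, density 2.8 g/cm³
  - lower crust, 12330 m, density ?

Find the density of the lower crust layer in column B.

Take the compensation level at the base of the deeper column (depth z_c below the surface of column A) and equate Σ ρ_i t_i down to z_c; mantle fills any gap and the z_c terms cancel.
Column A: 2406×1.93 + 19390×2.85 + 14350×3.04 + (z_c − 36146)×3.37
Column B: 2211×0 + 7753×2.8 + 12330×ρ + (z_c − 2211 − 20083)×3.37
The z_c×3.37 term appears on both sides and cancels. Collect the known terms of each column as K = Σ(ρt)_known − 3.37 × (depth of known layers): K_A = 103529.08 − 3.37×36146 = −18282.94; K_B = 21708.4 − 3.37×(2211 + 20083) = −53422.38.
Balance: K_A = K_B + 12330×ρ, so ρ = (K_A − K_B)/12330 = 35139.4/12330 = 2.85 g/cm³.

2.85 g/cm³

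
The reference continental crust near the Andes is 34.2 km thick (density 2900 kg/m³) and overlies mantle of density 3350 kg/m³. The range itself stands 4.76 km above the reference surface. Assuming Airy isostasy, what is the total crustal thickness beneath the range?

Root depth r = h ρ_c / (ρ_m − ρ_c) = 4.76 km × 2900 / 450 = 30.68 km.
Total thickness = T + h + r = 34.2 km + 4.76 km + 30.68 km = 69.6 km.

69.6 km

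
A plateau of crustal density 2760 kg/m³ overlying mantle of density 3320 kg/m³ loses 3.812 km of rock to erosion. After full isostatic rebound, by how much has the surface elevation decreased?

Rebound u = e ρ_c/ρ_m = 3.812 km × 2760/3320 = 3.169 km.
Net surface drop = e − u = 3.812 km − 3.169 km = e (ρ_m − ρ_c)/ρ_m = 0.643 km.

0.643 km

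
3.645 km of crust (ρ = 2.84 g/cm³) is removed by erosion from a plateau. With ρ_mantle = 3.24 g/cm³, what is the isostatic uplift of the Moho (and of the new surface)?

3.19 km

Unloading: uplift u = e ρ_c/ρ_m = 3.645 km × 2.84/3.24 = 3.19 km.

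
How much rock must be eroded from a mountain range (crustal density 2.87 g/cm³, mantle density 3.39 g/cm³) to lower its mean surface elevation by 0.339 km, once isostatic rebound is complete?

Net drop Δ = e − u = e − e ρ_c/ρ_m = e (ρ_m − ρ_c)/ρ_m.
e = Δ ρ_m/(ρ_m − ρ_c) = 0.339 km × 3.39/0.52 = 2.21 km.

2.21 km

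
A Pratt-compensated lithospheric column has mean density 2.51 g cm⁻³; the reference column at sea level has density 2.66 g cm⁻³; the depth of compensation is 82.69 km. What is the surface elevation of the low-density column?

ρ_ref D = ρ (D + h) → h = D (ρ_ref − ρ)/ρ.
h = 82.69 km × (2.66 − 2.51)/2.51 = 4.94 km.

4.94 km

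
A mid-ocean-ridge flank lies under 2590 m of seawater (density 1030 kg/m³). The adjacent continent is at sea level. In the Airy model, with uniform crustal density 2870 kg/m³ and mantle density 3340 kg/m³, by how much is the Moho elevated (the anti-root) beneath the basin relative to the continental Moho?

10100 m

Isostatic balance requires: replacing crust with seawater at the top is compensated by replacing crust with mantle at the base: d (ρ_c − ρ_w) = a (ρ_m − ρ_c).
a = d (ρ_c − ρ_w)/(ρ_m − ρ_c) = 2590 m × 1840/470 = 10100 m.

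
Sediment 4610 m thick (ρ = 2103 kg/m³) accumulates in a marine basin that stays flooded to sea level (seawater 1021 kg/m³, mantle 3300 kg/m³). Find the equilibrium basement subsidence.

Submarine loading: the sediment displaces seawater, and the subsidence is in turn flooded, so s (ρ_m − ρ_w) = t (ρ_sed − ρ_w).
s = 4610 m × (2103 − 1021) / (3300 − 1021) = 2190 m.

2190 m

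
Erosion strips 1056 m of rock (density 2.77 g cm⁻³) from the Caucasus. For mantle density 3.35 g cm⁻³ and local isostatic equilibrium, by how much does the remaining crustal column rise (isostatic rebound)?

873 m

Unloading: uplift u = e ρ_c/ρ_m = 1056 m × 2.77/3.35 = 873 m.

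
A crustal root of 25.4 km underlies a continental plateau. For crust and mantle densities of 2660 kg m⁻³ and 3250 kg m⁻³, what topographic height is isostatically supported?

For local isostatic compensation: ρ_c h = (ρ_m − ρ_c) r.
h = r (ρ_m − ρ_c) / ρ_c = 25.4 km × (3250 − 2660) / 2660 = 5.63 km.

5.63 km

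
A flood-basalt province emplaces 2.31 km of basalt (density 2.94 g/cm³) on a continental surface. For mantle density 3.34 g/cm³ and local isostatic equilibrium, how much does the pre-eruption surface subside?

Subaerial loading: s = t ρ_load / ρ_m.
s = 2.31 km × 2.94/3.34 = 2.03 km.

2.03 km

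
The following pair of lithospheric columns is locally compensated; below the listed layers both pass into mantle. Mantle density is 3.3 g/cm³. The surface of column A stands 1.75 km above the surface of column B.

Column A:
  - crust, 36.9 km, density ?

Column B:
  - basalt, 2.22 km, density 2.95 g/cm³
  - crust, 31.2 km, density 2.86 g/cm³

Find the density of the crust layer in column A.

2.75 g/cm³

Take the compensation level at the base of the deeper column (depth z_c below the surface of column A) and equate Σ ρ_i t_i down to z_c; mantle fills any gap and the z_c terms cancel.
Column A: 36.9×ρ + (z_c − 36.9)×3.3
Column B: 1.75×0 + 2.22×2.95 + 31.2×2.86 + (z_c − 1.75 − 33.42)×3.3
The z_c×3.3 term appears on both sides and cancels. Collect the known terms of each column as K = Σ(ρt)_known − 3.3 × (depth of known layers): K_A = 0 − 3.3×36.9 = −121.77; K_B = 95.781 − 3.3×(1.75 + 33.42) = −20.28.
Balance: K_A + 36.9×ρ = K_B, so ρ = (K_B − K_A)/36.9 = 101.49/36.9 = 2.75 g/cm³.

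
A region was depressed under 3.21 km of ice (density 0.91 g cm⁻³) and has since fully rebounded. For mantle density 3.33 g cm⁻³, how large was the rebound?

0.877 km

Removing the load lets mantle flow back in; uplift u satisfies ρ_ice t = ρ_m u.
u = t ρ_ice/ρ_m = 3.21 km × 0.91/3.33 = 0.877 km.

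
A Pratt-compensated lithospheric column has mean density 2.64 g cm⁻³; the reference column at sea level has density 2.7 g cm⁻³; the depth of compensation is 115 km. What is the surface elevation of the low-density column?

2.61 km

ρ_ref D = ρ (D + h) → h = D (ρ_ref − ρ)/ρ.
h = 115 km × (2.7 − 2.64)/2.64 = 2.61 km.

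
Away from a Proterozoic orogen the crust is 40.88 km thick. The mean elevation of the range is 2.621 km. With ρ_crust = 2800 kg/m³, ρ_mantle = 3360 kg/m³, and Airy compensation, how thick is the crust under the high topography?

Root depth r = h ρ_c / (ρ_m − ρ_c) = 2.621 km × 2800 / 560 = 13.11 km.
Total thickness = T + h + r = 40.88 km + 2.621 km + 13.11 km = 56.6 km.

56.6 km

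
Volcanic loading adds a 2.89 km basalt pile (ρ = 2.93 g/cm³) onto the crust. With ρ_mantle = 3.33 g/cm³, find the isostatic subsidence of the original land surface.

2.54 km

Subaerial loading: s = t ρ_load / ρ_m.
s = 2.89 km × 2.93/3.33 = 2.54 km.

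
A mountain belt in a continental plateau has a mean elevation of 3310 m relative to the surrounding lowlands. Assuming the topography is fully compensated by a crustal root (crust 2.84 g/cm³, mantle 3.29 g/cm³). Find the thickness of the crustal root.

20900 m

Equating mass per unit area of the two columns: the weight of the topography is balanced by the buoyancy of the root, ρ_c h = (ρ_m − ρ_c) r.
r = h · ρ_c / (ρ_m − ρ_c) = 3310 m × 2.84 / (3.29 − 2.84) = 20900 m.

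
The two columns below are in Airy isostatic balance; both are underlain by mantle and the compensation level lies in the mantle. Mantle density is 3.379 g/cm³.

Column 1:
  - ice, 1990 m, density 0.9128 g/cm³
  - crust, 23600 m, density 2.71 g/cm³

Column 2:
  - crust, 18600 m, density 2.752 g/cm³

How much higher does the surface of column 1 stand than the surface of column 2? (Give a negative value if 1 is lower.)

For any compensation level in the mantle, the mantle terms cancel and isostasy reduces to e = (Σt_1 − Σt_2) − (Σ(ρt)_1 − Σ(ρt)_2) / ρ_m.
Σt_1 = 25590 m; Σt_2 = 18600 m; Σ(ρt)_1 = 65772.472; Σ(ρt)_2 = 51187.2 (in m·g/cm³).
e = (25590 − 18600) − (65772.472 − 51187.2) / 3.379 = 2670 m.

2670 m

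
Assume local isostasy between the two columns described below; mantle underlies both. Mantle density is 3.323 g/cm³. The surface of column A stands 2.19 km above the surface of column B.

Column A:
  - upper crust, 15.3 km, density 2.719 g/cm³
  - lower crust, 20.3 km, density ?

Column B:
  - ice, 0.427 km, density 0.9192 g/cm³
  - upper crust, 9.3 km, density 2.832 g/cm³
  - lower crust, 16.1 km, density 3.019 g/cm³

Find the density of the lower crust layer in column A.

Take the compensation level at the base of the deeper column (depth z_c below the surface of column A) and equate Σ ρ_i t_i down to z_c; mantle fills any gap and the z_c terms cancel.
Column A: 15.3×2.719 + 20.3×ρ + (z_c − 35.6)×3.323
Column B: 2.19×0 + 0.427×0.9192 + 9.3×2.832 + 16.1×3.019 + (z_c − 2.19 − 25.827)×3.323
The z_c×3.323 term appears on both sides and cancels. Collect the known terms of each column as K = Σ(ρt)_known − 3.323 × (depth of known layers): K_A = 41.6007 − 3.323×35.6 = −76.6981; K_B = 75.3359984 − 3.323×(2.19 + 25.827) = −17.7644926.
Balance: K_A + 20.3×ρ = K_B, so ρ = (K_B − K_A)/20.3 = 58.9336/20.3 = 2.9 g/cm³.

2.9 g/cm³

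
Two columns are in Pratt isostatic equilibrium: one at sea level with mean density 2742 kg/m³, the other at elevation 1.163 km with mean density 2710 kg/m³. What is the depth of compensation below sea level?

98.5 km

ρ_ref D = ρ (D + h) → D (ρ_ref − ρ) = ρ h.
D = ρ h/(ρ_ref − ρ) = 2710 × 1.163 km/(2742 − 2710) = 98.5 km.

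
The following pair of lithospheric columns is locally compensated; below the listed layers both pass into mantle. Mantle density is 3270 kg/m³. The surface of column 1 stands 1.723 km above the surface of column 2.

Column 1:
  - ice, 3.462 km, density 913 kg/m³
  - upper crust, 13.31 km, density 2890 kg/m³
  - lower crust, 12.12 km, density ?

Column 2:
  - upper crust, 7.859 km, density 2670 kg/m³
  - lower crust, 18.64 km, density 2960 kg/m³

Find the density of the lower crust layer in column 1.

3030 kg/m³

Take the compensation level at the base of the deeper column (depth z_c below the surface of column 1) and equate Σ ρ_i t_i down to z_c; mantle fills any gap and the z_c terms cancel.
Column 1: 3.462×913 + 13.31×2890 + 12.12×ρ + (z_c − 28.892)×3270
Column 2: 1.723×0 + 7.859×2670 + 18.64×2960 + (z_c − 1.723 − 26.499)×3270
The z_c×3270 term appears on both sides and cancels. Collect the known terms of each column as K = Σ(ρt)_known − 3270 × (depth of known layers): K_1 = 41626.706 − 3270×28.892 = −52850.134; K_2 = 76157.93 − 3270×(1.723 + 26.499) = −16128.01.
Balance: K_1 + 12.12×ρ = K_2, so ρ = (K_2 − K_1)/12.12 = 36722.1/12.12 = 3030 kg/m³.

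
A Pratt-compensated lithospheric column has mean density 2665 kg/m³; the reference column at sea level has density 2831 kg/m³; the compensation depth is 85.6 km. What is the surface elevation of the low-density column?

5.33 km

ρ_ref D = ρ (D + h) → h = D (ρ_ref − ρ)/ρ.
h = 85.6 km × (2831 − 2665)/2665 = 5.33 km.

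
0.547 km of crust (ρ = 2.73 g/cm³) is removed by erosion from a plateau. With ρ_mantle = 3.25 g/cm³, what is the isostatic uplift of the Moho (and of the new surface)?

Unloading: uplift u = e ρ_c/ρ_m = 0.547 km × 2.73/3.25 = 0.459 km.

0.459 km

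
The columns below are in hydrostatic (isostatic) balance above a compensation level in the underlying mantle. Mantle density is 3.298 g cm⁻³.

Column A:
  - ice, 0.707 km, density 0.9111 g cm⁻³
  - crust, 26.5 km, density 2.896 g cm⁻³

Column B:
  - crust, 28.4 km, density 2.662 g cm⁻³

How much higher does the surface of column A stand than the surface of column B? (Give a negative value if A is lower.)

For any compensation level in the mantle, the mantle terms cancel and isostasy reduces to e = (Σt_A − Σt_B) − (Σ(ρt)_A − Σ(ρt)_B) / ρ_m.
Σt_A = 27.207 km; Σt_B = 28.4 km; Σ(ρt)_A = 77.3881477; Σ(ρt)_B = 75.6008 (in km·g cm⁻³).
e = (27.207 − 28.4) − (77.3881477 − 75.6008) / 3.298 = −1.73 km.

−1.73 km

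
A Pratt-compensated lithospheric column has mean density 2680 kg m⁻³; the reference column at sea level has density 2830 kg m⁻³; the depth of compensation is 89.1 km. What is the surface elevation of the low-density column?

ρ_ref D = ρ (D + h) → h = D (ρ_ref − ρ)/ρ.
h = 89.1 km × (2830 − 2680)/2680 = 4.99 km.

4.99 km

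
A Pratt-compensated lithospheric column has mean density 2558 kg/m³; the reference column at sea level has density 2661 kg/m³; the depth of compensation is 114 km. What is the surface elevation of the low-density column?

4.59 km

ρ_ref D = ρ (D + h) → h = D (ρ_ref − ρ)/ρ.
h = 114 km × (2661 − 2558)/2558 = 4.59 km.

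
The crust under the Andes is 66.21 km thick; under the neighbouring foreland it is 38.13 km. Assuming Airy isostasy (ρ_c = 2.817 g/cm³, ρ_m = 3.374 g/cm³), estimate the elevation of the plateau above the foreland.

4.64 km

Excess crust Δ = 66.21 km − 38.13 km = 28.08 km, split between elevation h and root r with h + r = Δ.
Airy balance ρ_c h = (ρ_m − ρ_c) r gives r = h ρ_c/(ρ_m − ρ_c), so h (1 + ρ_c/(ρ_m − ρ_c)) = Δ, i.e. h = Δ (ρ_m − ρ_c)/ρ_m.
h = 28.08 km × 0.557/3.374 = 4.64 km.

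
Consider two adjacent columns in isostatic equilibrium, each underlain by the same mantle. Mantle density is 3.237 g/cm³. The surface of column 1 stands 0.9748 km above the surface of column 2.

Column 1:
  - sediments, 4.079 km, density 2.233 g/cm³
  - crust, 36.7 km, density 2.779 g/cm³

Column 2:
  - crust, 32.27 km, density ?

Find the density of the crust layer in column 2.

2.69 g/cm³

Take the compensation level at the base of the deeper column (depth z_c below the surface of column 1) and equate Σ ρ_i t_i down to z_c; mantle fills any gap and the z_c terms cancel.
Column 1: 4.079×2.233 + 36.7×2.779 + (z_c − 40.779)×3.237
Column 2: 0.9748×0 + 32.27×ρ + (z_c − 0.9748 − 32.27)×3.237
The z_c×3.237 term appears on both sides and cancels. Collect the known terms of each column as K = Σ(ρt)_known − 3.237 × (depth of known layers): K_1 = 111.097707 − 3.237×40.779 = −20.903916; K_2 = 0 − 3.237×(0.9748 + 32.27) = −107.613418.
Balance: K_1 = K_2 + 32.27×ρ, so ρ = (K_1 − K_2)/32.27 = 86.7095/32.27 = 2.69 g/cm³.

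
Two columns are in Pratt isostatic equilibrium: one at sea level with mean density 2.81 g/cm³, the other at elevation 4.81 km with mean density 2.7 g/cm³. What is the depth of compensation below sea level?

ρ_ref D = ρ (D + h) → D (ρ_ref − ρ) = ρ h.
D = ρ h/(ρ_ref − ρ) = 2.7 × 4.81 km/(2.81 − 2.7) = 118 km.

118 km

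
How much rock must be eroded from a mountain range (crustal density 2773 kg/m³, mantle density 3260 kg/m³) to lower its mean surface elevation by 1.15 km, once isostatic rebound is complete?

7.7 km

Net drop Δ = e − u = e − e ρ_c/ρ_m = e (ρ_m − ρ_c)/ρ_m.
e = Δ ρ_m/(ρ_m − ρ_c) = 1.15 km × 3260/487 = 7.7 km.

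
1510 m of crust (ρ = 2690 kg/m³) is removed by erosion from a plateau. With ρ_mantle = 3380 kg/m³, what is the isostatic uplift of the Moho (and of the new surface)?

Unloading: uplift u = e ρ_c/ρ_m = 1510 m × 2690/3380 = 1200 m.

1200 m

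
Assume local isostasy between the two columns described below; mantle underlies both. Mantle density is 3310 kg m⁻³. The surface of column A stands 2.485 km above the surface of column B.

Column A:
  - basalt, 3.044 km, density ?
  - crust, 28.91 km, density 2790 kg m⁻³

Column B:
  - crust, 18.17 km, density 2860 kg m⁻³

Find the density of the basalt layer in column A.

2860 kg m⁻³

Take the compensation level at the base of the deeper column (depth z_c below the surface of column A) and equate Σ ρ_i t_i down to z_c; mantle fills any gap and the z_c terms cancel.
Column A: 3.044×ρ + 28.91×2790 + (z_c − 31.954)×3310
Column B: 2.485×0 + 18.17×2860 + (z_c − 2.485 − 18.17)×3310
The z_c×3310 term appears on both sides and cancels. Collect the known terms of each column as K = Σ(ρt)_known − 3310 × (depth of known layers): K_A = 80658.9 − 3310×31.954 = −25108.84; K_B = 51966.2 − 3310×(2.485 + 18.17) = −16401.85.
Balance: K_A + 3.044×ρ = K_B, so ρ = (K_B − K_A)/3.044 = 8706.99/3.044 = 2860 kg m⁻³.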